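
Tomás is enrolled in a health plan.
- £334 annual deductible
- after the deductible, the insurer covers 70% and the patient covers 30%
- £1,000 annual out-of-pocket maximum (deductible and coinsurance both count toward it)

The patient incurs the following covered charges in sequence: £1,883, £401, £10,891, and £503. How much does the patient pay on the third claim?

Claim 1 (£1,883): deductible takes £334, £1,549 remains; coinsurance £1,549 × 30% = £464.70. Cost to patient: £798.70. OOP to date £798.70.
Claim 2 (£401): 30% coinsurance on £401 = £120.30. Cost to patient: £120.30. OOP to date £919.
Claim 3 (£10,891): deductible met; 30% of £10,891 = £3,267.30. That would push OOP to £4,186.30, over the £1,000 cap, so patient pays £1,000 − £919 = £81.

£81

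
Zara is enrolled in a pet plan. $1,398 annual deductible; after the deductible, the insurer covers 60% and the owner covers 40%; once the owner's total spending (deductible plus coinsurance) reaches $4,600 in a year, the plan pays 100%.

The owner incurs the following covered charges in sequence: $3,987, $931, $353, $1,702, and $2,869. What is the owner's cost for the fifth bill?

$972

Claim 1 ($3,987): deductible takes $1,398, $2,589 remains; 40% of $2,589 = $1,035.60. Owner pays $2,433.60; OOP now $2,433.60.
Claim 2 ($931): 40% coinsurance on $931 = $372.40. Owner owes $372.40 (running OOP $2,806).
Claim 3 ($353): 40% coinsurance on $353 = $141.20. Cost to owner: $141.20. OOP to date $2,947.20.
Claim 4 ($1,702): deductible met; 40% of $1,702 = $680.80. Owner pays $680.80; OOP now $3,628.
Claim 5 ($2,869): 40% coinsurance on $2,869 = $1,147.60. Adding that to $3,628 gives $4,775.60, past the $4,600 cap; owner pays only $4,600 − $3,628 = $972.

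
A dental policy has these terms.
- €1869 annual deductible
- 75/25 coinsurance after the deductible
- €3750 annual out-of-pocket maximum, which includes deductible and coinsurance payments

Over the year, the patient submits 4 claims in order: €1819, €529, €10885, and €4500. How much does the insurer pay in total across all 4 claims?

Bill 1, €1819: fully absorbed by the deductible. Patient pays €1819; OOP now €1819. Insurer: €1819 − €1819 = €0.
Bill 2, €529: €50 finishes the deductible; €479 goes to coinsurance; coinsurance €479 × 25% = €119.75. Patient pays €169.75; OOP now €1988.75. Insurer: €529 − €169.75 = €359.25.
Bill 3, €10885: deductible met; 25% of €10885 = €2721.25. That would push OOP to €4710, over the €3750 cap, so patient pays €3750 − €1988.75 = €1761.25. Insurer: €10885 − €1761.25 = €9123.75.
Bill 4, €4500: deductible met; 25% of €4500 = €1125. Adding that to €3750 gives €4875, past the €3750 cap; patient pays only €3750 − €3750 = €0. Insurer: €4500 − €0 = €4500.
Insurer total: €0 + €359.25 + €9123.75 + €4500 = €13983.

€13983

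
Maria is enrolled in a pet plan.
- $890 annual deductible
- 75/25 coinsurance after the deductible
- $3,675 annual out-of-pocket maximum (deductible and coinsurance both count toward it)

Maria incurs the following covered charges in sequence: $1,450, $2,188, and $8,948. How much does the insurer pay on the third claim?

Claim 1 — $1,450: $890 to deductible, leaving $560; owner's 25% is $140. Cost to owner: $1,030. OOP to date $1,030. Insurer: $1,450 − $1,030 = $420.
Claim 2 — $2,188: 25% coinsurance on $2,188 = $547. Owner owes $547 (running OOP $1,577). Insurer: $2,188 − $547 = $1,641.
Claim 3 — $8,948: deductible already satisfied, so owner's share is 25% × $8,948 = $2,237. That would push OOP to $3,814, over the $3,675 cap, so owner pays $3,675 − $1,577 = $2,098. Plan pays $8,948 − $2,098 = $6,850.

$6,850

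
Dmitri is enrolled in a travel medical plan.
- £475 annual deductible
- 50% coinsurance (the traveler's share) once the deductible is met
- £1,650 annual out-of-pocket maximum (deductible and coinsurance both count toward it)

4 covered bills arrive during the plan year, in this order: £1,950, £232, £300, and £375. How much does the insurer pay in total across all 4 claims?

#1 (£1,950): £475 finishes the deductible; £1,475 goes to coinsurance; traveler's 50% is £737.50. Cost to traveler: £1,212.50. OOP to date £1,212.50. Plan pays £1,950 − £1,212.50 = £737.50.
#2 (£232): deductible already satisfied, so traveler's share is 50% × £232 = £116. Traveler pays £116; OOP now £1,328.50. Insurer: £232 − £116 = £116.
#3 (£300): deductible already satisfied, so traveler's share is 50% × £300 = £150. Traveler owes £150 (running OOP £1,478.50). Plan pays £300 − £150 = £150.
#4 (£375): deductible met; 50% of £375 = £187.50. That would push OOP to £1,666, over the £1,650 cap, so traveler pays £1,650 − £1,478.50 = £171.50. Insurer: £375 − £171.50 = £203.50.
Insurer total: £737.50 + £116 + £150 + £203.50 = £1,207.

£1,207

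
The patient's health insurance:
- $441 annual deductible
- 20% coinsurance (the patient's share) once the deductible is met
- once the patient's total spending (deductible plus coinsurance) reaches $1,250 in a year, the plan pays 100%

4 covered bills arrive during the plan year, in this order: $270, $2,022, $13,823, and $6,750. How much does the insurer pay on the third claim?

Claim 1 — $270: fully absorbed by the deductible. Patient pays $270; OOP now $270. Plan pays $270 − $270 = $0.
Claim 2 — $2,022: $171 finishes the deductible; $1,851 goes to coinsurance; coinsurance $1,851 × 20% = $370.20. Patient owes $541.20 (running OOP $811.20). Insurer: $2,022 − $541.20 = $1,480.80.
Claim 3 — $13,823: deductible already satisfied, so patient's share is 20% × $13,823 = $2,764.60. OOP would hit $3,575.80 > $1,250, so the cap limits the patient to $1,250 − $811.20 = $438.80. Insurer: $13,823 − $438.80 = $13,384.20.

$13,384.20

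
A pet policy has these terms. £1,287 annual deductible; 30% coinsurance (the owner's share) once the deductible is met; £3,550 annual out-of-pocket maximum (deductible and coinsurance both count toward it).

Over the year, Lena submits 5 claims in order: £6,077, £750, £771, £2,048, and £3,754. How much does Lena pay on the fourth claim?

£369.70

Claim 1 — £6,077: £1,287 to deductible, leaving £4,790; 30% of £4,790 = £1,437. Cost to owner: £2,724. OOP to date £2,724.
Claim 2 — £750: 30% coinsurance on £750 = £225. Owner owes £225 (running OOP £2,949).
Claim 3 — £771: deductible already satisfied, so owner's share is 30% × £771 = £231.30. Cost to owner: £231.30. OOP to date £3,180.30.
Claim 4 — £2,048: deductible already satisfied, so owner's share is 30% × £2,048 = £614.40. Adding that to £3,180.30 gives £3,794.70, past the £3,550 cap; owner pays only £3,550 − £3,180.30 = £369.70.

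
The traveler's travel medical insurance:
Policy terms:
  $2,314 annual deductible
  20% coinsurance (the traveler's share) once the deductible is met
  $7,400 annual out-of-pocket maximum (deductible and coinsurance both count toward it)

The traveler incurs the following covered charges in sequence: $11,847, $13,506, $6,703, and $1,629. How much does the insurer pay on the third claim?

Claim 1 — $11,847: $2,314 to deductible, leaving $9,533; 20% of $9,533 = $1,906.60. Cost to traveler: $4,220.60. OOP to date $4,220.60. Insurer: $11,847 − $4,220.60 = $7,626.40.
Claim 2 — $13,506: deductible already satisfied, so traveler's share is 20% × $13,506 = $2,701.20. Cost to traveler: $2,701.20. OOP to date $6,921.80. Plan pays $13,506 − $2,701.20 = $10,804.80.
Claim 3 — $6,703: 20% coinsurance on $6,703 = $1,340.60. That would push OOP to $8,262.40, over the $7,400 cap, so traveler pays $7,400 − $6,921.80 = $478.20. Insurer: $6,703 − $478.20 = $6,224.80.

$6,224.80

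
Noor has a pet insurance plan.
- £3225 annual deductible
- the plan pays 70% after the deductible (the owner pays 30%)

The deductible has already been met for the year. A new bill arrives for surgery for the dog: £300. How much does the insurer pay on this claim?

£210

The deductible is already satisfied, so the full bill goes to coinsurance.
Owner's 30% share of £300 is £90.
The insurer covers the remainder: £300 − £90 = £210.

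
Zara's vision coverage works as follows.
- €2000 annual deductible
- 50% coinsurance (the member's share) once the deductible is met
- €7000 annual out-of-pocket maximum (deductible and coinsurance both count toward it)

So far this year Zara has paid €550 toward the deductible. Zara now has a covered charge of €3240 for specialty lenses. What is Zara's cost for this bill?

€2345

Remaining deductible: €2000 − €550 = €1450.
The remaining €1790 (= €3240 − €1450) moves to coinsurance.
50% of €1790 = €895 falls to the member.
That puts the member's cost at €1450 + €895 = €2345 before any cap.
Year-to-date out-of-pocket becomes €550 + €2345 = €2895, still under the €7000 maximum, so no cap applies.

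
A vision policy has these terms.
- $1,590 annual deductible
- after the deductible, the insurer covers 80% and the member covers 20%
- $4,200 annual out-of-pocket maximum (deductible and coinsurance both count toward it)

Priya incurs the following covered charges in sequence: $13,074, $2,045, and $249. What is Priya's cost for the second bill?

$313.20

Claim 1 — $13,074: $1,590 to deductible, leaving $11,484; member's 20% is $2,296.80. Member owes $3,886.80 (running OOP $3,886.80).
Claim 2 — $2,045: deductible already satisfied, so member's share is 20% × $2,045 = $409. That would push OOP to $4,295.80, over the $4,200 cap, so member pays $4,200 − $3,886.80 = $313.20.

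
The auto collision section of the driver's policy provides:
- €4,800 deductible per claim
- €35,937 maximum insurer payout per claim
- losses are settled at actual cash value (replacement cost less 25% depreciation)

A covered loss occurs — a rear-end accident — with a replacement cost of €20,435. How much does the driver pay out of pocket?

€9,908.75

Depreciate 25%: the covered value is €20,435 × 0.75 = €15,326.25.
Less the €4,800 deductible: €15,326.25 − €4,800 = €10,526.25.
That's under the €35,937 cap, so the insurer reimburses the full €10,526.25.
Driver's share is the uncovered remainder: €20,435 − €10,526.25 = €9,908.75.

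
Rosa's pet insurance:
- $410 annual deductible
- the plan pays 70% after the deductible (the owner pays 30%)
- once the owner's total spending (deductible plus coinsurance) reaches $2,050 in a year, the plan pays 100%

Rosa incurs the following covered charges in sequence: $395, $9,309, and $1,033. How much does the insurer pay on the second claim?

$7,654

Claim 1 — $395: fully absorbed by the deductible. Owner pays $395; OOP now $395. Insurer: $395 − $395 = $0.
Claim 2 — $9,309: deductible takes $15, $9,294 remains; owner's 30% is $2,788.20. Claim cost before the cap: $15 + $2,788.20 = $2,803.20. Adding that to $395 gives $3,198.20, past the $2,050 cap; owner pays only $2,050 − $395 = $1,655. Insurer: $9,309 − $1,655 = $7,654.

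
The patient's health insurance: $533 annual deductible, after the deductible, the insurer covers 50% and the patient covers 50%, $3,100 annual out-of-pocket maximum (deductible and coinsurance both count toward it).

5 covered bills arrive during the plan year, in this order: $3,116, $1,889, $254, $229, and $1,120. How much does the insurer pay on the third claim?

$127

Claim 1 — $3,116: deductible takes $533, $2,583 remains; coinsurance $2,583 × 50% = $1,291.50. Cost to patient: $1,824.50. OOP to date $1,824.50. Insurer: $3,116 − $1,824.50 = $1,291.50.
Claim 2 — $1,889: deductible already satisfied, so patient's share is 50% × $1,889 = $944.50. Cost to patient: $944.50. OOP to date $2,769. Insurer: $1,889 − $944.50 = $944.50.
Claim 3 — $254: deductible met; 50% of $254 = $127. Patient pays $127; OOP now $2,896. Plan pays $254 − $127 = $127.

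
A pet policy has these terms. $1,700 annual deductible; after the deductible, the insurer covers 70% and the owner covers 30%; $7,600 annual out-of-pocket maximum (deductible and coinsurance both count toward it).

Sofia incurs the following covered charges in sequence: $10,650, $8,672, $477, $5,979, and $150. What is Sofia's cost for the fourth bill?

$470.30

Claim 1 ($10,650): deductible takes $1,700, $8,950 remains; owner's 30% is $2,685. Owner owes $4,385 (running OOP $4,385).
Claim 2 ($8,672): 30% coinsurance on $8,672 = $2,601.60. Cost to owner: $2,601.60. OOP to date $6,986.60.
Claim 3 ($477): deductible met; 30% of $477 = $143.10. Owner owes $143.10 (running OOP $7,129.70).
Claim 4 ($5,979): deductible met; 30% of $5,979 = $1,793.70. OOP would hit $8,923.40 > $7,600, so the cap limits the owner to $7,600 − $7,129.70 = $470.30.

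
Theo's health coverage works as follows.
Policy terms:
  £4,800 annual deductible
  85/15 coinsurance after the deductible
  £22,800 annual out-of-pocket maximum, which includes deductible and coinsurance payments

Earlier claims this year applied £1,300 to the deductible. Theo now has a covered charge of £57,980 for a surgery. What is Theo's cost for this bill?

£11,672

Remaining deductible: £4,800 − £1,300 = £3,500.
That leaves £57,980 − £3,500 = £54,480 for coinsurance.
Coinsurance: £54,480 × 15% = £8,172.
So the patient owes £3,500 + £8,172 = £11,672 before any cap.
Year-to-date out-of-pocket becomes £1,300 + £11,672 = £12,972, still under the £22,800 maximum, so no cap applies.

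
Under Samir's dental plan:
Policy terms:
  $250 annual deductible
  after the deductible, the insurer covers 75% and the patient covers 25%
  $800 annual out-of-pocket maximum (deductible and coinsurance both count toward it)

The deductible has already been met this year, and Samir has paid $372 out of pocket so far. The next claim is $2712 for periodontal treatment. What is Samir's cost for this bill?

The deductible is already satisfied, so the full bill goes to coinsurance.
25% of $2712 = $678 falls to the patient.
Adding $678 to the $372 already spent would give $1050, which exceeds the $800 cap; the patient pays just $800 − $372 = $428.

$428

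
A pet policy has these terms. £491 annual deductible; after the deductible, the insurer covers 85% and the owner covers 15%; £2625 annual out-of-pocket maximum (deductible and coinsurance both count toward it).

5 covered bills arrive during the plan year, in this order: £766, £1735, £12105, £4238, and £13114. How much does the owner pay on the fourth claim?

£16.75

Claim 1 — £766: deductible takes £491, £275 remains; coinsurance £275 × 15% = £41.25. Owner owes £532.25 (running OOP £532.25).
Claim 2 — £1735: deductible met; 15% of £1735 = £260.25. Owner pays £260.25; OOP now £792.50.
Claim 3 — £12105: deductible already satisfied, so owner's share is 15% × £12105 = £1815.75. Owner pays £1815.75; OOP now £2608.25.
Claim 4 — £4238: deductible already satisfied, so owner's share is 15% × £4238 = £635.70. OOP would hit £3243.95 > £2625, so the cap limits the owner to £2625 − £2608.25 = £16.75.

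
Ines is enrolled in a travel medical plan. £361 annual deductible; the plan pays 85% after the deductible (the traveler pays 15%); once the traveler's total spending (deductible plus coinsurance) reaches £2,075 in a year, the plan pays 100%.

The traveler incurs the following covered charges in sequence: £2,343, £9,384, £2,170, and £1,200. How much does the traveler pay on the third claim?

#1 (£2,343): deductible takes £361, £1,982 remains; traveler's 15% is £297.30. Traveler owes £658.30 (running OOP £658.30).
#2 (£9,384): deductible already satisfied, so traveler's share is 15% × £9,384 = £1,407.60. Traveler pays £1,407.60; OOP now £2,065.90.
#3 (£2,170): deductible already satisfied, so traveler's share is 15% × £2,170 = £325.50. Adding that to £2,065.90 gives £2,391.40, past the £2,075 cap; traveler pays only £2,075 − £2,065.90 = £9.10.

£9.10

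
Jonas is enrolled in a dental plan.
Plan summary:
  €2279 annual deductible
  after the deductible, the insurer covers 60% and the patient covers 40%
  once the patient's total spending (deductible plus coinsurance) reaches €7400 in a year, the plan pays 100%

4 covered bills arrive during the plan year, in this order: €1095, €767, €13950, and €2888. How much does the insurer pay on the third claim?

Bill 1, €1095: all of it applies to the deductible. Cost to patient: €1095. OOP to date €1095. Plan pays €1095 − €1095 = €0.
Bill 2, €767: fully absorbed by the deductible. Cost to patient: €767. OOP to date €1862. Plan pays €767 − €767 = €0.
Bill 3, €13950: €417 finishes the deductible; €13533 goes to coinsurance; coinsurance €13533 × 40% = €5413.20. Deductible plus coinsurance: €417 + €5413.20 = €5830.20. Adding that to €1862 gives €7692.20, past the €7400 cap; patient pays only €7400 − €1862 = €5538. Plan pays €13950 − €5538 = €8412.

€8412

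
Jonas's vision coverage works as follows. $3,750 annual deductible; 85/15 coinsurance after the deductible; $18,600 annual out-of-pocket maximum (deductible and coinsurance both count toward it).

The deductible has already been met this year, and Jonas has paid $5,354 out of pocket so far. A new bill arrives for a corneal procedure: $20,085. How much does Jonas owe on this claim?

With the deductible met, the entire $20,085 is subject to coinsurance.
Coinsurance: $20,085 × 15% = $3,012.75.
Year-to-date out-of-pocket becomes $5,354 + $3,012.75 = $8,366.75, still under the $18,600 maximum, so no cap applies.

$3,012.75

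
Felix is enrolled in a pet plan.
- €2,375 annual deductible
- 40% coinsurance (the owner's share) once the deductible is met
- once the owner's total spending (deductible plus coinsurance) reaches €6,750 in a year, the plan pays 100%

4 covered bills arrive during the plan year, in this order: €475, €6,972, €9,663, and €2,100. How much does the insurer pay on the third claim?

€7,316.80

#1 (€475): entire amount goes to the deductible. Owner owes €475 (running OOP €475). Plan pays €475 − €475 = €0.
#2 (€6,972): €1,900 to deductible, leaving €5,072; coinsurance €5,072 × 40% = €2,028.80. Owner pays €3,928.80; OOP now €4,403.80. Plan pays €6,972 − €3,928.80 = €3,043.20.
#3 (€9,663): deductible met; 40% of €9,663 = €3,865.20. That would push OOP to €8,269, over the €6,750 cap, so owner pays €6,750 − €4,403.80 = €2,346.20. Plan pays €9,663 − €2,346.20 = €7,316.80.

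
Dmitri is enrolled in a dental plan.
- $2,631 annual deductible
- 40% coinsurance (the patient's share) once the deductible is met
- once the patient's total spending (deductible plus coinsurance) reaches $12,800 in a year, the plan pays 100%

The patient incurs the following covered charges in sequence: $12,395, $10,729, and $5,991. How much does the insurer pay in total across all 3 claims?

Claim 1 ($12,395): deductible takes $2,631, $9,764 remains; patient's 40% is $3,905.60. Patient pays $6,536.60; OOP now $6,536.60. Plan pays $12,395 − $6,536.60 = $5,858.40.
Claim 2 ($10,729): deductible met; 40% of $10,729 = $4,291.60. Patient pays $4,291.60; OOP now $10,828.20. Insurer: $10,729 − $4,291.60 = $6,437.40.
Claim 3 ($5,991): 40% coinsurance on $5,991 = $2,396.40. Adding that to $10,828.20 gives $13,224.60, past the $12,800 cap; patient pays only $12,800 − $10,828.20 = $1,971.80. Plan pays $5,991 − $1,971.80 = $4,019.20.
Insurer total: $5,858.40 + $6,437.40 + $4,019.20 = $16,315.

$16,315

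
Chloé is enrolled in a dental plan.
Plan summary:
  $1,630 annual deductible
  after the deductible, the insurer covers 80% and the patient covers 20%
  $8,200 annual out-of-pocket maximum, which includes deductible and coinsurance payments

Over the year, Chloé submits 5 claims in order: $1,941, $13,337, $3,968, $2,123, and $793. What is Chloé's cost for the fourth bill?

Bill 1, $1,941: $1,630 finishes the deductible; $311 goes to coinsurance; coinsurance $311 × 20% = $62.20. Patient owes $1,692.20 (running OOP $1,692.20).
Bill 2, $13,337: deductible already satisfied, so patient's share is 20% × $13,337 = $2,667.40. Patient pays $2,667.40; OOP now $4,359.60.
Bill 3, $3,968: 20% coinsurance on $3,968 = $793.60. Cost to patient: $793.60. OOP to date $5,153.20.
Bill 4, $2,123: 20% coinsurance on $2,123 = $424.60. Patient pays $424.60; OOP now $5,577.80.

$424.60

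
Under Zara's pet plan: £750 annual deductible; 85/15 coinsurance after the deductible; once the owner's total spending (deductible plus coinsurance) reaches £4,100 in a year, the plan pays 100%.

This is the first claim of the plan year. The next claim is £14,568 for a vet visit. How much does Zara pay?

The full £750 deductible is still open; £750 of this bill applies to it.
The remaining £13,818 (= £14,568 − £750) moves to coinsurance.
Owner's 15% share of £13,818 is £2,072.70.
Owner responsibility before any cap: £750 + £2,072.70 = £2,822.70.
Cumulative spending £0 + £2,822.70 = £2,822.70 stays under the £4,100 maximum.

£2,822.70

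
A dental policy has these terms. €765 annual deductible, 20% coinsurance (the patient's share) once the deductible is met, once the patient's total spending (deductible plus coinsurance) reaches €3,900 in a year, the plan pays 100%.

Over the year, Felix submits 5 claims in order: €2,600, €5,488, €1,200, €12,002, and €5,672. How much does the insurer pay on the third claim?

€960

Bill 1, €2,600: €765 finishes the deductible; €1,835 goes to coinsurance; patient's 20% is €367. Patient pays €1,132; OOP now €1,132. Insurer: €2,600 − €1,132 = €1,468.
Bill 2, €5,488: 20% coinsurance on €5,488 = €1,097.60. Cost to patient: €1,097.60. OOP to date €2,229.60. Plan pays €5,488 − €1,097.60 = €4,390.40.
Bill 3, €1,200: deductible met; 20% of €1,200 = €240. Patient owes €240 (running OOP €2,469.60). Plan pays €1,200 − €240 = €960.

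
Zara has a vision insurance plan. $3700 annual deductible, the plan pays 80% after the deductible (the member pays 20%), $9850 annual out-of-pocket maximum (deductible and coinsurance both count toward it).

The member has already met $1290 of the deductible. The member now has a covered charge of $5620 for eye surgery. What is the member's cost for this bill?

$1290 of the $3700 deductible is already met, leaving $2410.
After the $2410 deductible portion, $5620 − $2410 = $3210 is subject to coinsurance.
Member's 20% share of $3210 is $642.
That puts the member's cost at $2410 + $642 = $3052 before any cap.
Year-to-date out-of-pocket becomes $1290 + $3052 = $4342, still under the $9850 maximum, so no cap applies.

$3052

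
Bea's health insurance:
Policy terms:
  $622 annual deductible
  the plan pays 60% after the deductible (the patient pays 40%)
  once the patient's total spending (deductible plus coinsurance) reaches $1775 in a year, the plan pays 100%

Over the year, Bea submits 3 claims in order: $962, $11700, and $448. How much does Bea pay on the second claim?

Claim 1 — $962: $622 finishes the deductible; $340 goes to coinsurance; patient's 40% is $136. Patient pays $758; OOP now $758.
Claim 2 — $11700: deductible already satisfied, so patient's share is 40% × $11700 = $4680. Adding that to $758 gives $5438, past the $1775 cap; patient pays only $1775 − $758 = $1017.

$1017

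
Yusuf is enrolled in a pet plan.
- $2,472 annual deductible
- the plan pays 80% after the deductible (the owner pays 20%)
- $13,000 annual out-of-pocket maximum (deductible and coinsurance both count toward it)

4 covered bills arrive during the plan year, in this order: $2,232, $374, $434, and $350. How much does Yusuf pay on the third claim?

Claim 1 — $2,232: fully absorbed by the deductible. Owner pays $2,232; OOP now $2,232.
Claim 2 — $374: $240 to deductible, leaving $134; coinsurance $134 × 20% = $26.80. Owner owes $266.80 (running OOP $2,498.80).
Claim 3 — $434: 20% coinsurance on $434 = $86.80. Cost to owner: $86.80. OOP to date $2,585.60.

$86.80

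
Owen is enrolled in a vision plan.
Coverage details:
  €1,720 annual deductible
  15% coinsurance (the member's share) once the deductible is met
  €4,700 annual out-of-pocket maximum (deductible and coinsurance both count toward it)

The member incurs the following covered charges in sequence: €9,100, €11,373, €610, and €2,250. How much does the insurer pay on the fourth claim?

€2,174.45

Bill 1, €9,100: €1,720 finishes the deductible; €7,380 goes to coinsurance; 15% of €7,380 = €1,107. Cost to member: €2,827. OOP to date €2,827. Insurer: €9,100 − €2,827 = €6,273.
Bill 2, €11,373: 15% coinsurance on €11,373 = €1,705.95. Member pays €1,705.95; OOP now €4,532.95. Insurer: €11,373 − €1,705.95 = €9,667.05.
Bill 3, €610: deductible already satisfied, so member's share is 15% × €610 = €91.50. Member pays €91.50; OOP now €4,624.45. Insurer: €610 − €91.50 = €518.50.
Bill 4, €2,250: deductible already satisfied, so member's share is 15% × €2,250 = €337.50. Adding that to €4,624.45 gives €4,961.95, past the €4,700 cap; member pays only €4,700 − €4,624.45 = €75.55. Insurer: €2,250 − €75.55 = €2,174.45.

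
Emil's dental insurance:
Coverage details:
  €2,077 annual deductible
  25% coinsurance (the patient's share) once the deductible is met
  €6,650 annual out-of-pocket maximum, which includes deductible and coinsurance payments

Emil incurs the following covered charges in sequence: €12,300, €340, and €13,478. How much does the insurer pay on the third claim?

€11,545.75

Claim 1 (€12,300): €2,077 finishes the deductible; €10,223 goes to coinsurance; 25% of €10,223 = €2,555.75. Patient pays €4,632.75; OOP now €4,632.75. Plan pays €12,300 − €4,632.75 = €7,667.25.
Claim 2 (€340): 25% coinsurance on €340 = €85. Patient owes €85 (running OOP €4,717.75). Plan pays €340 − €85 = €255.
Claim 3 (€13,478): 25% coinsurance on €13,478 = €3,369.50. OOP would hit €8,087.25 > €6,650, so the cap limits the patient to €6,650 − €4,717.75 = €1,932.25. Plan pays €13,478 − €1,932.25 = €11,545.75.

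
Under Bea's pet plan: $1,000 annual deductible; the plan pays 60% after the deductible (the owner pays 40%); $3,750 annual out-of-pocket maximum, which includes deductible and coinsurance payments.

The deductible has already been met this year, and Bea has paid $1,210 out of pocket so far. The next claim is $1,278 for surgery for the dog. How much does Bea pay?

With the deductible met, the entire $1,278 is subject to coinsurance.
Owner's 40% share of $1,278 is $511.20.
Cumulative spending $1,210 + $511.20 = $1,721.20 stays under the $3,750 maximum.

$511.20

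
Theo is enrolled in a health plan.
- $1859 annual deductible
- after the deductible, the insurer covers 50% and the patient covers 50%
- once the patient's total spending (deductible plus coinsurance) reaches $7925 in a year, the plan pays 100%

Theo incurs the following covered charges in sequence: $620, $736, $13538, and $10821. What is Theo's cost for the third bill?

$6569

#1 ($620): entire amount goes to the deductible. Cost to patient: $620. OOP to date $620.
#2 ($736): fully absorbed by the deductible. Cost to patient: $736. OOP to date $1356.
#3 ($13538): $503 finishes the deductible; $13035 goes to coinsurance; 50% of $13035 = $6517.50. Claim cost before the cap: $503 + $6517.50 = $7020.50. That would push OOP to $8376.50, over the $7925 cap, so patient pays $7925 − $1356 = $6569.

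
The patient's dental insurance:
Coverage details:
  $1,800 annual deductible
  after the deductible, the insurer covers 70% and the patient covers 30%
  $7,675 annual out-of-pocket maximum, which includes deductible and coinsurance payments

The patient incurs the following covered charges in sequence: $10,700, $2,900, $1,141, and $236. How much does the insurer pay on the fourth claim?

Claim 1 — $10,700: $1,800 to deductible, leaving $8,900; patient's 30% is $2,670. Patient owes $4,470 (running OOP $4,470). Insurer: $10,700 − $4,470 = $6,230.
Claim 2 — $2,900: 30% coinsurance on $2,900 = $870. Cost to patient: $870. OOP to date $5,340. Insurer: $2,900 − $870 = $2,030.
Claim 3 — $1,141: deductible already satisfied, so patient's share is 30% × $1,141 = $342.30. Patient pays $342.30; OOP now $5,682.30. Insurer: $1,141 − $342.30 = $798.70.
Claim 4 — $236: deductible already satisfied, so patient's share is 30% × $236 = $70.80. Patient pays $70.80; OOP now $5,753.10. Insurer: $236 − $70.80 = $165.20.

$165.20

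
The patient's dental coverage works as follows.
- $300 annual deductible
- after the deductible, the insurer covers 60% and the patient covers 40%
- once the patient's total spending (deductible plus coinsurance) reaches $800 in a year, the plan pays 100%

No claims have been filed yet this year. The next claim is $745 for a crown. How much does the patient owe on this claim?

$478

Nothing has been paid toward the $300 deductible, so the first $300 of this charge is applied there.
That leaves $745 − $300 = $445 for coinsurance.
Coinsurance: $445 × 40% = $178.
So the patient owes $300 + $178 = $478 before any cap.
Year-to-date out-of-pocket becomes $0 + $478 = $478, still under the $800 maximum, so no cap applies.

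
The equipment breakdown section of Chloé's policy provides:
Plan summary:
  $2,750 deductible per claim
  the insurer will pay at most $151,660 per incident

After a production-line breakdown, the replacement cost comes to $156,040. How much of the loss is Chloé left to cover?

$4,380

After the deductible, $156,040 − $2,750 = $153,290 remains.
$153,290 exceeds the $151,660 limit, so the insurer pays the limit: $151,660.
The business owner bears the rest of the original loss: $156,040 − $151,660 = $4,380.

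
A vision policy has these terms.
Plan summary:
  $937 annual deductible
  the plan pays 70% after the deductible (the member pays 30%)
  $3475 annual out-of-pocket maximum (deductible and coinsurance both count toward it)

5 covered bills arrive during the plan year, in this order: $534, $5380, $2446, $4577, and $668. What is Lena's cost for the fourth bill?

$311.10

Bill 1, $534: fully absorbed by the deductible. Member owes $534 (running OOP $534).
Bill 2, $5380: deductible takes $403, $4977 remains; 30% of $4977 = $1493.10. Cost to member: $1896.10. OOP to date $2430.10.
Bill 3, $2446: deductible met; 30% of $2446 = $733.80. Member pays $733.80; OOP now $3163.90.
Bill 4, $4577: deductible already satisfied, so member's share is 30% × $4577 = $1373.10. OOP would hit $4537 > $3475, so the cap limits the member to $3475 − $3163.90 = $311.10.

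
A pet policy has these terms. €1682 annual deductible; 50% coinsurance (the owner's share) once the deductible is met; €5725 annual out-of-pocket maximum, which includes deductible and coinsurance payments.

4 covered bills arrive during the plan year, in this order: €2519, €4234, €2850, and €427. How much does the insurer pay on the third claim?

€1425

Claim 1 — €2519: €1682 to deductible, leaving €837; coinsurance €837 × 50% = €418.50. Owner pays €2100.50; OOP now €2100.50. Insurer: €2519 − €2100.50 = €418.50.
Claim 2 — €4234: deductible met; 50% of €4234 = €2117. Owner owes €2117 (running OOP €4217.50). Insurer: €4234 − €2117 = €2117.
Claim 3 — €2850: deductible already satisfied, so owner's share is 50% × €2850 = €1425. Owner pays €1425; OOP now €5642.50. Insurer: €2850 − €1425 = €1425.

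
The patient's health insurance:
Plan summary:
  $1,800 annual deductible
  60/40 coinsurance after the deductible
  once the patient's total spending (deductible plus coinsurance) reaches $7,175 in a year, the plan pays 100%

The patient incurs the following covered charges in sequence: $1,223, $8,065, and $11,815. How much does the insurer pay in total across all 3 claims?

Claim 1 — $1,223: all of it applies to the deductible. Cost to patient: $1,223. OOP to date $1,223. Plan pays $1,223 − $1,223 = $0.
Claim 2 — $8,065: $577 to deductible, leaving $7,488; 40% of $7,488 = $2,995.20. Patient pays $3,572.20; OOP now $4,795.20. Insurer: $8,065 − $3,572.20 = $4,492.80.
Claim 3 — $11,815: 40% coinsurance on $11,815 = $4,726. That would push OOP to $9,521.20, over the $7,175 cap, so patient pays $7,175 − $4,795.20 = $2,379.80. Insurer: $11,815 − $2,379.80 = $9,435.20.
Insurer total = bills − patient's total = $21,103 − $7,175 = $13,928.

$13,928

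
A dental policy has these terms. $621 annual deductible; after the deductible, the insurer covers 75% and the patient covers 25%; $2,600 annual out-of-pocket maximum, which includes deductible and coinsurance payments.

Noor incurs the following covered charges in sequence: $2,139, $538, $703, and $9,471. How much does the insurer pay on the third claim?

$527.25

Bill 1, $2,139: deductible takes $621, $1,518 remains; patient's 25% is $379.50. Patient owes $1,000.50 (running OOP $1,000.50). Plan pays $2,139 − $1,000.50 = $1,138.50.
Bill 2, $538: deductible met; 25% of $538 = $134.50. Patient owes $134.50 (running OOP $1,135). Plan pays $538 − $134.50 = $403.50.
Bill 3, $703: 25% coinsurance on $703 = $175.75. Cost to patient: $175.75. OOP to date $1,310.75. Plan pays $703 − $175.75 = $527.25.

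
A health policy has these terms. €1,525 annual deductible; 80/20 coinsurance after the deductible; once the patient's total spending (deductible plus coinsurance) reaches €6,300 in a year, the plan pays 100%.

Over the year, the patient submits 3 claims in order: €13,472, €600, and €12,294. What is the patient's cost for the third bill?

Claim 1 (€13,472): deductible takes €1,525, €11,947 remains; 20% of €11,947 = €2,389.40. Patient pays €3,914.40; OOP now €3,914.40.
Claim 2 (€600): deductible met; 20% of €600 = €120. Cost to patient: €120. OOP to date €4,034.40.
Claim 3 (€12,294): deductible met; 20% of €12,294 = €2,458.80. Adding that to €4,034.40 gives €6,493.20, past the €6,300 cap; patient pays only €6,300 − €4,034.40 = €2,265.60.

€2,265.60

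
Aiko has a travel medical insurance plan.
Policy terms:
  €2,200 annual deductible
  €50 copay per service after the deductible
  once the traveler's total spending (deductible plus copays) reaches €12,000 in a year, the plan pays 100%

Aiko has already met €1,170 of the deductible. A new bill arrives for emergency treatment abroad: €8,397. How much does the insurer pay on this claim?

Deductible still to meet: €2,200 − €1,170 = €1,030.
The remaining €7,367 (= €8,397 − €1,030) moves to the copay.
Copay on this service: €50.
That puts the traveler's cost at €1,030 + €50 = €1,080 before any cap.
Cumulative spending €1,170 + €1,080 = €2,250 stays under the €12,000 maximum.
The insurer covers the remainder: €8,397 − €1,080 = €7,317.

€7,317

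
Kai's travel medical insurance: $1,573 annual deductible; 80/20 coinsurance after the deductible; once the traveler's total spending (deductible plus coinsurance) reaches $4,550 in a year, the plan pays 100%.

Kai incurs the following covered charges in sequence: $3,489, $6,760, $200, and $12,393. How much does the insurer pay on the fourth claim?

$11,191.20

#1 ($3,489): $1,573 to deductible, leaving $1,916; traveler's 20% is $383.20. Cost to traveler: $1,956.20. OOP to date $1,956.20. Insurer: $3,489 − $1,956.20 = $1,532.80.
#2 ($6,760): deductible already satisfied, so traveler's share is 20% × $6,760 = $1,352. Cost to traveler: $1,352. OOP to date $3,308.20. Insurer: $6,760 − $1,352 = $5,408.
#3 ($200): deductible already satisfied, so traveler's share is 20% × $200 = $40. Traveler pays $40; OOP now $3,348.20. Insurer: $200 − $40 = $160.
#4 ($12,393): deductible already satisfied, so traveler's share is 20% × $12,393 = $2,478.60. OOP would hit $5,826.80 > $4,550, so the cap limits the traveler to $4,550 − $3,348.20 = $1,201.80. Insurer: $12,393 − $1,201.80 = $11,191.20.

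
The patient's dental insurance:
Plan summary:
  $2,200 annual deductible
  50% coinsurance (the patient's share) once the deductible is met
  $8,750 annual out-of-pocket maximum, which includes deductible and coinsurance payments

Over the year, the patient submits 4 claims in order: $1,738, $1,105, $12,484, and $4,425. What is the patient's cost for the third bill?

Claim 1 ($1,738): all of it applies to the deductible. Cost to patient: $1,738. OOP to date $1,738.
Claim 2 ($1,105): deductible takes $462, $643 remains; coinsurance $643 × 50% = $321.50. Patient pays $783.50; OOP now $2,521.50.
Claim 3 ($12,484): deductible met; 50% of $12,484 = $6,242. OOP would hit $8,763.50 > $8,750, so the cap limits the patient to $8,750 − $2,521.50 = $6,228.50.

$6,228.50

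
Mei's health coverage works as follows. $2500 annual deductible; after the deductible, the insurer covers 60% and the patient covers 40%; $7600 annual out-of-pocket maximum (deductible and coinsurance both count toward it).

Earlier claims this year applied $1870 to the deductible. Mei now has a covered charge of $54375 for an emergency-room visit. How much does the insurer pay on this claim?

Deductible still to meet: $2500 − $1870 = $630.
The remaining $53745 (= $54375 − $630) moves to coinsurance.
40% of $53745 = $21498 falls to the patient.
Patient responsibility before any cap: $630 + $21498 = $22128.
Year-to-date out-of-pocket would reach $1870 + $22128 = $23998, above the $7600 maximum, so the patient pays only $7600 − $1870 = $5730.
Insurer pays the balance: $54375 − $5730 = $48645.

$48645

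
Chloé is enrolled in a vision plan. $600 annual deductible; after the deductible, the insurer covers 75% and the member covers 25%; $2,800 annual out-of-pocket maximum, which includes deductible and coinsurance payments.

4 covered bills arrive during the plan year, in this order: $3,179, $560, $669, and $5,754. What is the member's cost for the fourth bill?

Bill 1, $3,179: $600 to deductible, leaving $2,579; 25% of $2,579 = $644.75. Member owes $1,244.75 (running OOP $1,244.75).
Bill 2, $560: deductible met; 25% of $560 = $140. Member pays $140; OOP now $1,384.75.
Bill 3, $669: deductible already satisfied, so member's share is 25% × $669 = $167.25. Cost to member: $167.25. OOP to date $1,552.
Bill 4, $5,754: deductible met; 25% of $5,754 = $1,438.50. That would push OOP to $2,990.50, over the $2,800 cap, so member pays $2,800 − $1,552 = $1,248.

$1,248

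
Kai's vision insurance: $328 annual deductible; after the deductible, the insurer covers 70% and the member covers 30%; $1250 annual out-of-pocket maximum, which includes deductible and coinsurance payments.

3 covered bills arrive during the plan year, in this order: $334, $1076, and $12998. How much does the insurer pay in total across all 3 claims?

#1 ($334): $328 to deductible, leaving $6; coinsurance $6 × 30% = $1.80. Member pays $329.80; OOP now $329.80. Insurer: $334 − $329.80 = $4.20.
#2 ($1076): deductible already satisfied, so member's share is 30% × $1076 = $322.80. Cost to member: $322.80. OOP to date $652.60. Insurer: $1076 − $322.80 = $753.20.
#3 ($12998): 30% coinsurance on $12998 = $3899.40. OOP would hit $4552 > $1250, so the cap limits the member to $1250 − $652.60 = $597.40. Insurer: $12998 − $597.40 = $12400.60.
Insurer total = bills − member's total = $14408 − $1250 = $13158.

$13158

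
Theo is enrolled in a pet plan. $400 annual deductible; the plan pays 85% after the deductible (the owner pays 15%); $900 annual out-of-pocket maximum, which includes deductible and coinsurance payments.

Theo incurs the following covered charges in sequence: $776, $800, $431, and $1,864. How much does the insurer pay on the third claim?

$366.35

Bill 1, $776: $400 finishes the deductible; $376 goes to coinsurance; coinsurance $376 × 15% = $56.40. Owner pays $456.40; OOP now $456.40. Plan pays $776 − $456.40 = $319.60.
Bill 2, $800: 15% coinsurance on $800 = $120. Owner owes $120 (running OOP $576.40). Plan pays $800 − $120 = $680.
Bill 3, $431: deductible met; 15% of $431 = $64.65. Owner pays $64.65; OOP now $641.05. Insurer: $431 − $64.65 = $366.35.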